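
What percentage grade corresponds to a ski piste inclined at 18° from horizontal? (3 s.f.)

32.5%

grade % = 100 × tan 18° = 100 × 0.3249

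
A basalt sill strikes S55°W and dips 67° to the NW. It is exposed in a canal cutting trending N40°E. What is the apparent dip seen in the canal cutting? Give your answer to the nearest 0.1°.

The strike is S55°W and the section trends N40°E; the acute angle between them is β = 15°.
tan α = tan 67° × sin 15° = 2.3559 × 0.2588 = 0.6097
α = arctan(0.6097) = 31.37°

31.4°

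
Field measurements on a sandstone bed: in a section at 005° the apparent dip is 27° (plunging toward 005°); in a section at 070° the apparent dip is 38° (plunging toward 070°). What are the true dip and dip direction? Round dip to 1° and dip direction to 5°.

true dip 39°, dip direction 055°

The two traces are lines in the plane: v₁ = (sin 5°·cos 27°, cos 5°·cos 27°, −sin 27°), v₂ = (sin 70°·cos 38°, cos 70°·cos 38°, −sin 38°).
Cross product v₁ × v₂ gives the pole to the plane: n ∝ (0.424, 0.288, 0.636).
tan δ = √(n_x²+n_y²)/n_z = 0.513/0.636, so δ = 38.9°.
Dip direction = azimuth of (n_x, n_y) = atan2(0.424, 0.288) = 56°.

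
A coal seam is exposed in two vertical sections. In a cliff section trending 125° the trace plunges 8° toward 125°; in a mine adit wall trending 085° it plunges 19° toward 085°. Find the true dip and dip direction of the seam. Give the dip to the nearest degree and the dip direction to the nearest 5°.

true dip 22°, dip direction 055°

Each apparent-dip line lies in the plane. As unit vectors (x east, y north, z up), v₁ plunges 8°→125° and v₂ plunges 19°→085°.
Cross product v₁ × v₂ gives the pole to the plane: n ∝ (0.196, 0.133, 0.602).
True dip = arccos(n_z / |n|) = arccos(0.9304) = 21.5°.
The horizontal component of n points toward azimuth atan2(n_x, n_y) = 56°, the dip direction.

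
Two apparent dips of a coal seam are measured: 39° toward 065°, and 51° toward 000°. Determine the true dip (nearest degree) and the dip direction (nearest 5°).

true dip 52°, dip direction 015°

Represent each trace as a vector plunging at its apparent dip toward its trend (east-north-up frame): v₁ = (0.704, 0.328, -0.629), v₂ = (0.000, 0.629, -0.777).
The plane normal is n = v₁ × v₂ ∝ (0.141, 0.547, 0.443).
True dip = arccos(n_z / |n|) = arccos(0.6171) = 51.9°.
Dip direction = atan2(0.141, 0.547) = 14° (azimuth of n's horizontal projection).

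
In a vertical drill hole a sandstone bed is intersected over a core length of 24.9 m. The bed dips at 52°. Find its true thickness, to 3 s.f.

True thickness t = h · cos(dip) = 24.9 × cos 52°
t = 24.9 × 0.6157 = 15.330 m

15.3 m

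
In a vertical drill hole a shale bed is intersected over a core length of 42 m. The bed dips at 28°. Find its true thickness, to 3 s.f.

37.1 m

True thickness t = h · cos(dip) = 42 × cos 28°
t = 42 × 0.8829 = 37.084 m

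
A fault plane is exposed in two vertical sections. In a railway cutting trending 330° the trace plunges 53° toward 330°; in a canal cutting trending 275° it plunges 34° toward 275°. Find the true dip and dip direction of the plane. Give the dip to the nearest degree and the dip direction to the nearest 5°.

The two traces are lines in the plane: v₁ = (sin 330°·cos 53°, cos 330°·cos 53°, −sin 53°), v₂ = (sin 275°·cos 34°, cos 275°·cos 34°, −sin 34°).
Cross product v₁ × v₂ gives the pole to the plane: n ∝ (-0.234, 0.491, 0.409).
True dip = arccos(n_z / |n|) = arccos(0.6006) = 53.1°.
Dip direction = atan2(-0.234, 0.491) = 335° (azimuth of n's horizontal projection).

true dip 53°, dip direction 335°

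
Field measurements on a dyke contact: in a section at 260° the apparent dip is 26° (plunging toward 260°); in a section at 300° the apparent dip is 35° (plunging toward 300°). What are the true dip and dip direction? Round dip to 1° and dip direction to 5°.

The two traces are lines in the plane: v₁ = (sin 260°·cos 26°, cos 260°·cos 26°, −sin 26°), v₂ = (sin 300°·cos 35°, cos 300°·cos 35°, −sin 35°).
Cross product v₁ × v₂ gives the pole to the plane: n ∝ (-0.269, 0.197, 0.473).
tan δ = √(n_x²+n_y²)/n_z = 0.333/0.473, so δ = 35.2°.
The horizontal component of n points toward azimuth atan2(n_x, n_y) = 306°, the dip direction.

true dip 35°, dip direction 305°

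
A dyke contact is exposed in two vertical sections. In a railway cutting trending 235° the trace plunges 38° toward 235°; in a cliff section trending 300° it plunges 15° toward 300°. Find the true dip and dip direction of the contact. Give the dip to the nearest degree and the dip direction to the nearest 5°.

The two traces are lines in the plane: v₁ = (sin 235°·cos 38°, cos 235°·cos 38°, −sin 38°), v₂ = (sin 300°·cos 15°, cos 300°·cos 15°, −sin 15°).
The plane normal is n = v₁ × v₂ ∝ (-0.414, -0.348, 0.690).
Dip δ = arctan(|n_h|/n_z) = arctan(0.541/0.690) = 38.1°.
Dip direction = atan2(-0.414, -0.348) = 230° (azimuth of n's horizontal projection).

true dip 38°, dip direction 230°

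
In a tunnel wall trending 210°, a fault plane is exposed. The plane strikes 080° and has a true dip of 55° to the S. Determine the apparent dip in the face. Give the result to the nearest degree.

Angle between strike (080°) and section (210°): β = 50°.
tan α = tan 55° × sin 50° = 1.4281 × 0.7660 = 1.0940
α = arctan(1.0940) = 47.57°

48°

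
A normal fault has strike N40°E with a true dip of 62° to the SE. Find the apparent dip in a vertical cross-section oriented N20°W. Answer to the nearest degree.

The strike is N40°E and the section trends N20°W; the acute angle between them is β = 60°.
tan(apparent dip) = tan 62° · sin 60° = 1.6288
α = arctan(1.6288) = 58.45°

58°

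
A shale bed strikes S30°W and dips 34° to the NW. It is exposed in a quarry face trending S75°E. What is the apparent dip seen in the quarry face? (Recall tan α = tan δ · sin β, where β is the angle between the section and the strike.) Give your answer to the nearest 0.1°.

33.1°

The section lies 75° from the strike.
tan(apparent dip) = tan 34° · sin 75° = 0.6515
apparent dip = arctan 0.6515 = 33.09°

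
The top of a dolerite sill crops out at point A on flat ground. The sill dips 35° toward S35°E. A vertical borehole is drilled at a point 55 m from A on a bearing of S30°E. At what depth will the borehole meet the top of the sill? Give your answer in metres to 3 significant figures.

The hole lies 5° from the dip direction, so the down-dip offset is 55 × cos 5° = 54.79 m.
Depth = down-dip offset × tan(dip) = 54.79 × tan 35° = 54.79 × 0.7002
Depth = 38.36 m

38.4 m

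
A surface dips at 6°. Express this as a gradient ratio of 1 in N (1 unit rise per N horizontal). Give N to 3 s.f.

1 in 9.51

1 : N means tan θ = 1/N, so N = 1/tan 6° = 1/0.1051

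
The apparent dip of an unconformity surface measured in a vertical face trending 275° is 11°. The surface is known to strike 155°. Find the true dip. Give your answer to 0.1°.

The section is 60° from the strike.
tan δ = tan α / sin β = tan 11° / sin 60° = 0.1944 / 0.8660 = 0.2245
δ = arctan(0.2245) = 12.65°

12.7°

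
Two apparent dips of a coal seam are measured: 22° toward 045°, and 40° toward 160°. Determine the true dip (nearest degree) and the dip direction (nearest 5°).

true dip 50°, dip direction 115°

The two traces are lines in the plane: v₁ = (sin 45°·cos 22°, cos 45°·cos 22°, −sin 22°), v₂ = (sin 160°·cos 40°, cos 160°·cos 40°, −sin 40°).
The plane normal is n = v₁ × v₂ ∝ (0.691, -0.323, 0.644).
tan δ = √(n_x²+n_y²)/n_z = 0.763/0.644, so δ = 49.8°.
The horizontal component of n points toward azimuth atan2(n_x, n_y) = 115°, the dip direction.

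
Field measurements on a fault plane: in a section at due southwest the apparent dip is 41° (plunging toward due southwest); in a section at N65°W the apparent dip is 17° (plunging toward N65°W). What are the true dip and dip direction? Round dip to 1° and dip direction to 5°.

Each apparent-dip line lies in the plane. As unit vectors (x east, y north, z up), v₁ plunges 41°→due southwest and v₂ plunges 17°→N65°W.
Cross product v₁ × v₂ gives the pole to the plane: n ∝ (-0.421, -0.413, 0.678).
True dip = arccos(n_z / |n|) = arccos(0.7547) = 41.0°.
The horizontal component of n points toward azimuth atan2(n_x, n_y) = 226°, the dip direction.

true dip 41°, dip direction 225°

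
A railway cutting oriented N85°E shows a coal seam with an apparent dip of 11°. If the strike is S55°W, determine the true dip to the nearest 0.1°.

The section is 30° from the strike.
tan(true dip) = tan 11° / sin 30° = 0.3888
δ = arctan(0.3888) = 21.24°

21.2°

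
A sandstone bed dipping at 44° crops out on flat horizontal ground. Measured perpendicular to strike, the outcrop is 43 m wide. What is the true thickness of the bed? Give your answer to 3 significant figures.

True thickness t = w · sin(dip) = 43 × sin 44°
t = 43 × 0.6947 = 29.870 m

29.9 m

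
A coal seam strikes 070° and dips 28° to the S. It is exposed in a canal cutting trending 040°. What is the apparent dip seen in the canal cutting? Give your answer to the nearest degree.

15°

Angle between strike (070°) and section (040°): β = 30°.
tan α = tan 28° × sin 30° = 0.5317 × 0.5000 = 0.2659
apparent dip = arctan 0.2659 = 14.89°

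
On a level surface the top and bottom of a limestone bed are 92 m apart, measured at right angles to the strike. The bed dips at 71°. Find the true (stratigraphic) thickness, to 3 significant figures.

87.0 m

True thickness t = w · sin(dip) = 92 × sin 71°
t = 92 × 0.9455 = 86.988 m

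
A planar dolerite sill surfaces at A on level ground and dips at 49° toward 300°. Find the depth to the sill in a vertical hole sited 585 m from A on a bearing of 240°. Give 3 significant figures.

336 m

The hole lies 60° from the dip direction, so the down-dip offset is 585 × cos 60° = 292.50 m.
Depth = down-dip offset × tan(dip) = 292.50 × tan 49° = 292.50 × 1.1504
Depth = 336.48 m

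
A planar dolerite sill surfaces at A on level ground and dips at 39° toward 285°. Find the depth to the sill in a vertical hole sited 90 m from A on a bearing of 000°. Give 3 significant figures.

18.9 m

The hole lies 75° from the dip direction, so the down-dip offset is 90 × cos 75° = 23.29 m.
Depth = down-dip offset × tan(dip) = 23.29 × tan 39° = 23.29 × 0.8098
Depth = 18.86 m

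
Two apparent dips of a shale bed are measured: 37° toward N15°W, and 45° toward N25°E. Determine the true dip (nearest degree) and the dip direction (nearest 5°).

true dip 45°, dip direction 025°

The two traces are lines in the plane: v₁ = (sin 345°·cos 37°, cos 345°·cos 37°, −sin 37°), v₂ = (sin 25°·cos 45°, cos 25°·cos 45°, −sin 45°).
n = v₁ × v₂ = (0.160, 0.326, 0.363) (taken with n_z > 0).
True dip = arccos(n_z / |n|) = arccos(0.7070) = 45.0°.
The horizontal component of n points toward azimuth atan2(n_x, n_y) = 26°, the dip direction.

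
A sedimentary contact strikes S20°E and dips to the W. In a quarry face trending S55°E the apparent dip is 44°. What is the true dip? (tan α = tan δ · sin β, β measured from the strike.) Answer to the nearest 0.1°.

59.3°

β = acute angle between strike S20°E and section S55°E = 35°.
tan(true dip) = tan 44° / sin 35° = 1.6836
δ = arctan(1.6836) = 59.29°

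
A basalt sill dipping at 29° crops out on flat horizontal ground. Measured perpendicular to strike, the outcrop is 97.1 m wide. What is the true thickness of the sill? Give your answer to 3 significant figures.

47.1 m

True thickness t = w · sin(dip) = 97.1 × sin 29°
t = 97.1 × 0.4848 = 47.075 m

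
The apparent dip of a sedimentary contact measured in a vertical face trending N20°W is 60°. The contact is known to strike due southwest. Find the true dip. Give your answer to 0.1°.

β = acute angle between strike due southwest and section N20°W = 65°.
tan(true dip) = tan 60° / sin 65° = 1.9111
δ = arctan(1.9111) = 62.38°

62.4°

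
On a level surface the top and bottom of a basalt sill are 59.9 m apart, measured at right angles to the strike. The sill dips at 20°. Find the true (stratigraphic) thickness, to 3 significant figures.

20.5 m

True thickness t = w · sin(dip) = 59.9 × sin 20°
t = 59.9 × 0.3420 = 20.487 m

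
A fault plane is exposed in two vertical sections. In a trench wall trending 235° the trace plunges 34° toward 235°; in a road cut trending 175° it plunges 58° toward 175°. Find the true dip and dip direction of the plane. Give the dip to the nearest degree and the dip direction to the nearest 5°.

true dip 58°, dip direction 170°

The two traces are lines in the plane: v₁ = (sin 235°·cos 34°, cos 235°·cos 34°, −sin 34°), v₂ = (sin 175°·cos 58°, cos 175°·cos 58°, −sin 58°).
The plane normal is n = v₁ × v₂ ∝ (0.108, -0.602, 0.380).
True dip = arccos(n_z / |n|) = arccos(0.5284) = 58.1°.
Dip direction = azimuth of (n_x, n_y) = atan2(0.108, -0.602) = 170°.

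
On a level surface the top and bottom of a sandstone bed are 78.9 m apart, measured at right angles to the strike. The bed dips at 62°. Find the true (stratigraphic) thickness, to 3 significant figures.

True thickness t = w · sin(dip) = 78.9 × sin 62°
t = 78.9 × 0.8829 = 69.665 m

69.7 m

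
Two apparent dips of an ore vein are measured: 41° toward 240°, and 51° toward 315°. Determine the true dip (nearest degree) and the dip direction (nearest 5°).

The two traces are lines in the plane: v₁ = (sin 240°·cos 41°, cos 240°·cos 41°, −sin 41°), v₂ = (sin 315°·cos 51°, cos 315°·cos 51°, −sin 51°).
n = v₁ × v₂ = (-0.585, 0.216, 0.459) (taken with n_z > 0).
tan δ = √(n_x²+n_y²)/n_z = 0.624/0.459, so δ = 53.7°.
Dip direction = atan2(-0.585, 0.216) = 290° (azimuth of n's horizontal projection).

true dip 54°, dip direction 290°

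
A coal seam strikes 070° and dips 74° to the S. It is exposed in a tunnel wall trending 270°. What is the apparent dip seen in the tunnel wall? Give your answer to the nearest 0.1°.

The section lies 20° from the strike.
tan α = tan 74° × sin 20° = 3.4874 × 0.3420 = 1.1928
apparent dip = arctan 1.1928 = 50.02°

50.0°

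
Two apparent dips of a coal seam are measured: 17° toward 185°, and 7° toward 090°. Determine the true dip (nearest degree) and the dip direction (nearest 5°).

true dip 19°, dip direction 160°

The two traces are lines in the plane: v₁ = (sin 185°·cos 17°, cos 185°·cos 17°, −sin 17°), v₂ = (sin 90°·cos 7°, cos 90°·cos 7°, −sin 7°).
Cross product v₁ × v₂ gives the pole to the plane: n ∝ (0.116, -0.300, 0.946).
True dip = arccos(n_z / |n|) = arccos(0.9466) = 18.8°.
Dip direction = azimuth of (n_x, n_y) = atan2(0.116, -0.300) = 159°.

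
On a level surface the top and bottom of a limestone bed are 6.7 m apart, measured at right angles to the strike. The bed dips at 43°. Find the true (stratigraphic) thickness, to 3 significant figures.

True thickness t = w · sin(dip) = 6.7 × sin 43°
t = 6.7 × 0.6820 = 4.569 m

4.57 m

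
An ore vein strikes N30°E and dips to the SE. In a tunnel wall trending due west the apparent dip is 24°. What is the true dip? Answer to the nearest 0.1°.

β = acute angle between strike N30°E and section due west = 60°.
tan δ = tan α / sin β = tan 24° / sin 60° = 0.4452 / 0.8660 = 0.5141
true dip = arctan 0.5141 = 27.21°

27.2°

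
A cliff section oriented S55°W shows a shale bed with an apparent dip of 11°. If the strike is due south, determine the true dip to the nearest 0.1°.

β = acute angle between strike due south and section S55°W = 55°.
tan δ = tan α / sin β = tan 11° / sin 55° = 0.1944 / 0.8192 = 0.2373
true dip = arctan 0.2373 = 13.35°

13.3°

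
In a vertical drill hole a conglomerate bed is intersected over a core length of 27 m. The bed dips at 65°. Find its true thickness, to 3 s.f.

11.4 m

True thickness t = h · cos(dip) = 27 × cos 65°
t = 27 × 0.4226 = 11.411 m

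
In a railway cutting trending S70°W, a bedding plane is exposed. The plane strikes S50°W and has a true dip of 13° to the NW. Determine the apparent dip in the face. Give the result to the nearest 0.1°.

The section lies 20° from the strike.
tan(apparent dip) = tan 13° · sin 20° = 0.0790
α = arctan(0.0790) = 4.51°

4.5°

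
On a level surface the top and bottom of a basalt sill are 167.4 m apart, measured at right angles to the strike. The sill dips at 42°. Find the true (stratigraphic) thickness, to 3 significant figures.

112 m

True thickness t = w · sin(dip) = 167.4 × sin 42°
t = 167.4 × 0.6691 = 112.012 m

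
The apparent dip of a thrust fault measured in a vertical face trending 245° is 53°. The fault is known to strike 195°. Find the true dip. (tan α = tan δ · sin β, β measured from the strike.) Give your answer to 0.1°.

β = acute angle between strike 195° and section 245° = 50°.
tan δ = tan α / sin β = tan 53° / sin 50° = 1.3270 / 0.7660 = 1.7323
δ = arctan(1.7323) = 60.00°

60.0°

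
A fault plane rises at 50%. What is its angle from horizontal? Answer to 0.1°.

tan θ = 50/100 = 0.5000
θ = arctan(0.5000) = 26.57°

26.6°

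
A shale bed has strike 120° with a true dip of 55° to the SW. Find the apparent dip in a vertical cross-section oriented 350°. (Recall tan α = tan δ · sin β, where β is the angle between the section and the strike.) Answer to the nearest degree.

48°

The strike is 120° and the section trends 350°; the acute angle between them is β = 50°.
tan(apparent dip) = tan 55° · sin 50° = 1.0940
α = arctan(1.0940) = 47.57°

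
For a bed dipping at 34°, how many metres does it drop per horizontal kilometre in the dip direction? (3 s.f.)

drop per km = 1000 × tan 34° = 1000 × 0.6745

675 m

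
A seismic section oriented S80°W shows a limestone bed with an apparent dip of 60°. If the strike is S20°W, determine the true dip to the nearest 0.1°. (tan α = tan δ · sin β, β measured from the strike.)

β = acute angle between strike S20°W and section S80°W = 60°.
tan δ = tan α / sin β = tan 60° / sin 60° = 1.7321 / 0.8660 = 2.0000
δ = arctan(2.0000) = 63.43°

63.4°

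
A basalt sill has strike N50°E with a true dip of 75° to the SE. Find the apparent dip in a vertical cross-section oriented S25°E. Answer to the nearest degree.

74°

The strike is N50°E and the section trends S25°E; the acute angle between them is β = 75°.
tan(apparent dip) = tan 75° · sin 75° = 3.6049
apparent dip = arctan 3.6049 = 74.50°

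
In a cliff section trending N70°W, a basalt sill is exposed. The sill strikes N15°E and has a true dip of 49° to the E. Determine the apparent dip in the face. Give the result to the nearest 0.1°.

The section lies 85° from the strike.
tan(apparent dip) = tan 49° · sin 85° = 1.1460
α = arctan(1.1460) = 48.89°

48.9°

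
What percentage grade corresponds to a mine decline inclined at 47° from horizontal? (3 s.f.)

grade % = 100 × tan 47° = 100 × 1.0724

107%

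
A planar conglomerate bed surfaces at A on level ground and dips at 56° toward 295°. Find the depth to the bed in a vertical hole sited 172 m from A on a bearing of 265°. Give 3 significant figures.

221 m

The hole lies 30° from the dip direction, so the down-dip offset is 172 × cos 30° = 148.96 m.
Depth = down-dip offset × tan(dip) = 148.96 × tan 56° = 148.96 × 1.4826
Depth = 220.84 m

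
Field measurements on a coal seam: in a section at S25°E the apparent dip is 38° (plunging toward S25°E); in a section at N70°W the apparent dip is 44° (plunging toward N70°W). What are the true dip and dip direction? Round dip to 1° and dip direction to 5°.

true dip 66°, dip direction 225°

Each apparent-dip line lies in the plane. As unit vectors (x east, y north, z up), v₁ plunges 38°→S25°E and v₂ plunges 44°→N70°W.
The plane normal is n = v₁ × v₂ ∝ (-0.648, -0.648, 0.401).
Dip δ = arctan(|n_h|/n_z) = arctan(0.916/0.401) = 66.4°.
Dip direction = atan2(-0.648, -0.648) = 225° (azimuth of n's horizontal projection).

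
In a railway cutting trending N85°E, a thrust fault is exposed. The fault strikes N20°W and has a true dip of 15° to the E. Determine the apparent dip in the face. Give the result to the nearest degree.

The section lies 75° from the strike.
tan(apparent dip) = tan 15° · sin 75° = 0.2588
apparent dip = arctan 0.2588 = 14.51°

15°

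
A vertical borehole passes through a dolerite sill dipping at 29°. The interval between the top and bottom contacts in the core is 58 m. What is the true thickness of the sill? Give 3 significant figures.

True thickness t = h · cos(dip) = 58 × cos 29°
t = 58 × 0.8746 = 50.728 m

50.7 m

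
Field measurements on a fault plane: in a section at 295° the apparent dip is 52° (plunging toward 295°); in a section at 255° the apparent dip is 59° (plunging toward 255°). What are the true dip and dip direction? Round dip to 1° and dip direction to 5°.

Each apparent-dip line lies in the plane. As unit vectors (x east, y north, z up), v₁ plunges 52°→295° and v₂ plunges 59°→255°.
The plane normal is n = v₁ × v₂ ∝ (-0.328, -0.086, 0.204).
tan δ = √(n_x²+n_y²)/n_z = 0.339/0.204, so δ = 59.0°.
Dip direction = azimuth of (n_x, n_y) = atan2(-0.328, -0.086) = 255°.

true dip 59°, dip direction 255°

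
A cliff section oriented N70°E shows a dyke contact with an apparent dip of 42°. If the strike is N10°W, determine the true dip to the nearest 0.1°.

The section is 80° from the strike.
tan(true dip) = tan 42° / sin 80° = 0.9143
δ = arctan(0.9143) = 42.44°

42.4°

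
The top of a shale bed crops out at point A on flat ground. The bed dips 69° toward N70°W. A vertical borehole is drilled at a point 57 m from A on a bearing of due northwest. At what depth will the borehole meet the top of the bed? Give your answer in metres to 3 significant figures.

135 m

The hole lies 25° from the dip direction, so the down-dip offset is 57 × cos 25° = 51.66 m.
Depth = down-dip offset × tan(dip) = 51.66 × tan 69° = 51.66 × 2.6051
Depth = 134.58 m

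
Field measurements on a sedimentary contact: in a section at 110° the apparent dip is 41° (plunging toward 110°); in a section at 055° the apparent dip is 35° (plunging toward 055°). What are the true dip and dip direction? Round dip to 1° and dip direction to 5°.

true dip 42°, dip direction 095°

The two traces are lines in the plane: v₁ = (sin 110°·cos 41°, cos 110°·cos 41°, −sin 41°), v₂ = (sin 55°·cos 35°, cos 55°·cos 35°, −sin 35°).
The plane normal is n = v₁ × v₂ ∝ (0.456, -0.033, 0.506).
Dip δ = arctan(|n_h|/n_z) = arctan(0.458/0.506) = 42.1°.
Dip direction = atan2(0.456, -0.033) = 94° (azimuth of n's horizontal projection).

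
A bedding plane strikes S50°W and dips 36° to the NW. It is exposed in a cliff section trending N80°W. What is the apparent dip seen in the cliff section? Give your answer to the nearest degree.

29°

The strike is S50°W and the section trends N80°W; the acute angle between them is β = 50°.
tan α = tan 36° × sin 50° = 0.7265 × 0.7660 = 0.5566
α = arctan(0.5566) = 29.10°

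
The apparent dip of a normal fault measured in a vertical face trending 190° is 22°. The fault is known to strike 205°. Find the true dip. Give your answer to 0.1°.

57.4°

The section is 15° from the strike.
tan(true dip) = tan 22° / sin 15° = 1.5610
δ = arctan(1.5610) = 57.36°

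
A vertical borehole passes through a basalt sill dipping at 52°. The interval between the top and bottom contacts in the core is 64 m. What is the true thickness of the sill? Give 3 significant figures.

39.4 m

True thickness t = h · cos(dip) = 64 × cos 52°
t = 64 × 0.6157 = 39.402 m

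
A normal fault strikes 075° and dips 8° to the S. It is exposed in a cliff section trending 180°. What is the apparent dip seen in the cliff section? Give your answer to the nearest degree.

8°

The strike is 075° and the section trends 180°; the acute angle between them is β = 75°.
tan(apparent dip) = tan 8° · sin 75° = 0.1358
apparent dip = arctan 0.1358 = 7.73°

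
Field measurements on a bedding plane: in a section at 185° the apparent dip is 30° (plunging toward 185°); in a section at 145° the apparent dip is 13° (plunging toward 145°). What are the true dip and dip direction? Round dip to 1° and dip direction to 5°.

true dip 34°, dip direction 215°

Each apparent-dip line lies in the plane. As unit vectors (x east, y north, z up), v₁ plunges 30°→185° and v₂ plunges 13°→145°.
n = v₁ × v₂ = (-0.205, -0.296, 0.542) (taken with n_z > 0).
Dip δ = arctan(|n_h|/n_z) = arctan(0.360/0.542) = 33.6°.
Dip direction = azimuth of (n_x, n_y) = atan2(-0.205, -0.296) = 215°.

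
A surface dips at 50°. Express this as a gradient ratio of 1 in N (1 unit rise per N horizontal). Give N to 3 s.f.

1 : N means tan θ = 1/N, so N = 1/tan 50° = 1/1.1918

1 in 0.839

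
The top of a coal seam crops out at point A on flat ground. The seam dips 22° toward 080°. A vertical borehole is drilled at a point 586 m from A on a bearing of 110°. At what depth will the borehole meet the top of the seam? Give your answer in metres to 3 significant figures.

The hole lies 30° from the dip direction, so the down-dip offset is 586 × cos 30° = 507.49 m.
Depth = down-dip offset × tan(dip) = 507.49 × tan 22° = 507.49 × 0.4040
Depth = 205.04 m

205 m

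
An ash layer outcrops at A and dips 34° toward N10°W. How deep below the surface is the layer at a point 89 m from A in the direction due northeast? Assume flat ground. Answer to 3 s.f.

The hole lies 55° from the dip direction, so the down-dip offset is 89 × cos 55° = 51.05 m.
Depth = down-dip offset × tan(dip) = 51.05 × tan 34° = 51.05 × 0.6745
Depth = 34.43 m

34.4 m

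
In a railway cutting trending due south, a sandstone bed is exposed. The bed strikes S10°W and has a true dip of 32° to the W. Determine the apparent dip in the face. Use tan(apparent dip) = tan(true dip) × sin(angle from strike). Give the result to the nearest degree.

The section lies 10° from the strike.
tan α = tan 32° × sin 10° = 0.6249 × 0.1736 = 0.1085
α = arctan(0.1085) = 6.19°

6°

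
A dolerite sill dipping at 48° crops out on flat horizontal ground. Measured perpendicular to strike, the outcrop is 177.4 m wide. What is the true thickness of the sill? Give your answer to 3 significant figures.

True thickness t = w · sin(dip) = 177.4 × sin 48°
t = 177.4 × 0.7431 = 131.834 m

132 m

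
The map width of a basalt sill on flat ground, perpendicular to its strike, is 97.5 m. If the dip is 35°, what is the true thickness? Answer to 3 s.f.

55.9 m

True thickness t = w · sin(dip) = 97.5 × sin 35°
t = 97.5 × 0.5736 = 55.924 m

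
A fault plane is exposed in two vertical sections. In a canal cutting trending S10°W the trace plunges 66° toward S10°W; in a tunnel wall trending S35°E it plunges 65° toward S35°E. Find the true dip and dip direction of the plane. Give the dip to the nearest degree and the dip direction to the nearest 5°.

Represent each trace as a vector plunging at its apparent dip toward its trend (east-north-up frame): v₁ = (-0.071, -0.401, -0.914), v₂ = (0.242, -0.346, -0.906).
The plane normal is n = v₁ × v₂ ∝ (0.047, -0.285, 0.122).
tan δ = √(n_x²+n_y²)/n_z = 0.289/0.122, so δ = 67.2°.
The horizontal component of n points toward azimuth atan2(n_x, n_y) = 171°, the dip direction.

true dip 67°, dip direction 170°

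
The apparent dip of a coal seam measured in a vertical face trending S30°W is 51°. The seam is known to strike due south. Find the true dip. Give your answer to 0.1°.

68.0°

β = acute angle between strike due south and section S30°W = 30°.
tan δ = tan α / sin β = tan 51° / sin 30° = 1.2349 / 0.5000 = 2.4698
δ = arctan(2.4698) = 67.96°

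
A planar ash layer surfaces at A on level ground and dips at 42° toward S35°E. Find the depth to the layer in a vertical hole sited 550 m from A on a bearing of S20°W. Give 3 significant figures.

284 m

The hole lies 55° from the dip direction, so the down-dip offset is 550 × cos 55° = 315.47 m.
Depth = down-dip offset × tan(dip) = 315.47 × tan 42° = 315.47 × 0.9004
Depth = 284.05 m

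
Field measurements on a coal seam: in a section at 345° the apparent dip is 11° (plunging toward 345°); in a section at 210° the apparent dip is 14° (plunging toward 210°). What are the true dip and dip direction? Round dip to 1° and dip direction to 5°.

Each apparent-dip line lies in the plane. As unit vectors (x east, y north, z up), v₁ plunges 11°→345° and v₂ plunges 14°→210°.
Cross product v₁ × v₂ gives the pole to the plane: n ∝ (-0.390, 0.031, 0.673).
tan δ = √(n_x²+n_y²)/n_z = 0.391/0.673, so δ = 30.1°.
Dip direction = azimuth of (n_x, n_y) = atan2(-0.390, 0.031) = 275°.

true dip 30°, dip direction 275°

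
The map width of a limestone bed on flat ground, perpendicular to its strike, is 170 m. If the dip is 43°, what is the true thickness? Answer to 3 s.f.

True thickness t = w · sin(dip) = 170 × sin 43°
t = 170 × 0.6820 = 115.940 m

116 m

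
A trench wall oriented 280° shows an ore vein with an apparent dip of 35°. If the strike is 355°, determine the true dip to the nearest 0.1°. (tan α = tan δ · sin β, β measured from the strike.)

β = acute angle between strike 355° and section 280° = 75°.
tan(true dip) = tan 35° / sin 75° = 0.7249
δ = arctan(0.7249) = 35.94°

35.9°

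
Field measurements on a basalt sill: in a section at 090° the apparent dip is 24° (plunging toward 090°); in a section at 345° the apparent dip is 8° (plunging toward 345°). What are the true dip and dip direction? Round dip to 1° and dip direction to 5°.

true dip 27°, dip direction 060°

The two traces are lines in the plane: v₁ = (sin 90°·cos 24°, cos 90°·cos 24°, −sin 24°), v₂ = (sin 345°·cos 8°, cos 345°·cos 8°, −sin 8°).
n = v₁ × v₂ = (0.389, 0.231, 0.874) (taken with n_z > 0).
tan δ = √(n_x²+n_y²)/n_z = 0.453/0.874, so δ = 27.4°.
The horizontal component of n points toward azimuth atan2(n_x, n_y) = 59°, the dip direction.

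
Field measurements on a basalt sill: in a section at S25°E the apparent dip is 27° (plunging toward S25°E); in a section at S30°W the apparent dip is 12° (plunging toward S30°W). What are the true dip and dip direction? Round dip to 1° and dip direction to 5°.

Each apparent-dip line lies in the plane. As unit vectors (x east, y north, z up), v₁ plunges 27°→S25°E and v₂ plunges 12°→S30°W.
Cross product v₁ × v₂ gives the pole to the plane: n ∝ (0.217, -0.300, 0.714).
True dip = arccos(n_z / |n|) = arccos(0.8877) = 27.4°.
Dip direction = atan2(0.217, -0.300) = 144° (azimuth of n's horizontal projection).

true dip 27°, dip direction 145°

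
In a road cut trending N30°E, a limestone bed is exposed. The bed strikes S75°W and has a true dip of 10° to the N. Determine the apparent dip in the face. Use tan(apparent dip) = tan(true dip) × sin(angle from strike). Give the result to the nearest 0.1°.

7.1°

Angle between strike (S75°W) and section (N30°E): β = 45°.
tan α = tan 10° × sin 45° = 0.1763 × 0.7071 = 0.1247
apparent dip = arctan 0.1247 = 7.11°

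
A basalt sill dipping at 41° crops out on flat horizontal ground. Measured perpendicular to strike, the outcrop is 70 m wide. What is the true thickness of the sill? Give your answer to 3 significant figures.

45.9 m

True thickness t = w · sin(dip) = 70 × sin 41°
t = 70 × 0.6561 = 45.924 m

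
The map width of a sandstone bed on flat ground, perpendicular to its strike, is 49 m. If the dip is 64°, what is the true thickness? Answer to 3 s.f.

True thickness t = w · sin(dip) = 49 × sin 64°
t = 49 × 0.8988 = 44.041 m

44.0 m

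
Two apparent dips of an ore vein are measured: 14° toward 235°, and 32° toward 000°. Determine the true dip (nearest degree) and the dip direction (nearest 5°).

true dip 44°, dip direction 310°

Each apparent-dip line lies in the plane. As unit vectors (x east, y north, z up), v₁ plunges 14°→235° and v₂ plunges 32°→000°.
The plane normal is n = v₁ × v₂ ∝ (-0.500, 0.421, 0.674).
tan δ = √(n_x²+n_y²)/n_z = 0.654/0.674, so δ = 44.1°.
Dip direction = azimuth of (n_x, n_y) = atan2(-0.500, 0.421) = 310°.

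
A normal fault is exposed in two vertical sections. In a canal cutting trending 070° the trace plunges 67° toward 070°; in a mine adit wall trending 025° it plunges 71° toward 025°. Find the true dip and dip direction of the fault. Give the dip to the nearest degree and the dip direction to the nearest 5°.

Represent each trace as a vector plunging at its apparent dip toward its trend (east-north-up frame): v₁ = (0.367, 0.134, -0.921), v₂ = (0.138, 0.295, -0.946).
The plane normal is n = v₁ × v₂ ∝ (0.145, 0.221, 0.090).
tan δ = √(n_x²+n_y²)/n_z = 0.264/0.090, so δ = 71.2°.
Dip direction = azimuth of (n_x, n_y) = atan2(0.145, 0.221) = 33°.

true dip 71°, dip direction 035°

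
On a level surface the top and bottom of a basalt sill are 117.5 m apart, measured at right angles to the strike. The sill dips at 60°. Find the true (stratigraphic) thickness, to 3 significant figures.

102 m

True thickness t = w · sin(dip) = 117.5 × sin 60°
t = 117.5 × 0.8660 = 101.758 m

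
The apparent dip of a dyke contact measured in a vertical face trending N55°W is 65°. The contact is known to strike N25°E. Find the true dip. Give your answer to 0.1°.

β = acute angle between strike N25°E and section N55°W = 80°.
tan(true dip) = tan 65° / sin 80° = 2.1776
true dip = arctan 2.1776 = 65.33°

65.3°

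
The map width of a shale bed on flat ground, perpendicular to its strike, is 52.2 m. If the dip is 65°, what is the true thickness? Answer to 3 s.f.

47.3 m

True thickness t = w · sin(dip) = 52.2 × sin 65°
t = 52.2 × 0.9063 = 47.309 m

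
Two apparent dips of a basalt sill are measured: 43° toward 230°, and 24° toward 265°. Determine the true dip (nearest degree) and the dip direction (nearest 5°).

true dip 47°, dip direction 200°

Represent each trace as a vector plunging at its apparent dip toward its trend (east-north-up frame): v₁ = (-0.560, -0.470, -0.682), v₂ = (-0.910, -0.080, -0.407).
The plane normal is n = v₁ × v₂ ∝ (-0.137, -0.393, 0.383).
True dip = arccos(n_z / |n|) = arccos(0.6776) = 47.3°.
Dip direction = azimuth of (n_x, n_y) = atan2(-0.137, -0.393) = 199°.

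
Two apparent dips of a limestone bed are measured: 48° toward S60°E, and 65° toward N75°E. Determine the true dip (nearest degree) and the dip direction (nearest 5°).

true dip 66°, dip direction 060°

Each apparent-dip line lies in the plane. As unit vectors (x east, y north, z up), v₁ plunges 48°→S60°E and v₂ plunges 65°→N75°E.
Cross product v₁ × v₂ gives the pole to the plane: n ∝ (0.385, 0.222, 0.200).
tan δ = √(n_x²+n_y²)/n_z = 0.444/0.200, so δ = 65.8°.
The horizontal component of n points toward azimuth atan2(n_x, n_y) = 60°, the dip direction.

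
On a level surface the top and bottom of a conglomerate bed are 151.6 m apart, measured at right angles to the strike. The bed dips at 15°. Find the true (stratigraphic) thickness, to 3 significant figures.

39.2 m

True thickness t = w · sin(dip) = 151.6 × sin 15°
t = 151.6 × 0.2588 = 39.237 m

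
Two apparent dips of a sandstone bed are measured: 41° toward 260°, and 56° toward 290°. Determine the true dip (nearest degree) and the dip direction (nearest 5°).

Each apparent-dip line lies in the plane. As unit vectors (x east, y north, z up), v₁ plunges 41°→260° and v₂ plunges 56°→290°.
The plane normal is n = v₁ × v₂ ∝ (-0.234, 0.271, 0.211).
Dip δ = arctan(|n_h|/n_z) = arctan(0.358/0.211) = 59.5°.
Dip direction = atan2(-0.234, 0.271) = 319° (azimuth of n's horizontal projection).

true dip 60°, dip direction 320°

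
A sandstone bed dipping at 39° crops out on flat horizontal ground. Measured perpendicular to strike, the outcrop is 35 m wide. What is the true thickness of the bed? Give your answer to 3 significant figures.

22.0 m

True thickness t = w · sin(dip) = 35 × sin 39°
t = 35 × 0.6293 = 22.026 m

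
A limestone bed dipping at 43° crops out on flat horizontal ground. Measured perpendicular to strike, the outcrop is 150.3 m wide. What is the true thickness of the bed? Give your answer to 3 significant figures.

True thickness t = w · sin(dip) = 150.3 × sin 43°
t = 150.3 × 0.6820 = 102.504 m

103 m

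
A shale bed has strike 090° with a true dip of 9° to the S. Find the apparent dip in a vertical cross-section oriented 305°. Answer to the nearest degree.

5°

The section lies 35° from the strike.
tan α = tan 9° × sin 35° = 0.1584 × 0.5736 = 0.0908
α = arctan(0.0908) = 5.19°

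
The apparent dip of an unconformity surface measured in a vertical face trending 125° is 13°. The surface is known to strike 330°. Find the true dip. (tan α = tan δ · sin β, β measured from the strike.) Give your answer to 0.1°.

β = acute angle between strike 330° and section 125° = 25°.
tan(true dip) = tan 13° / sin 25° = 0.5463
δ = arctan(0.5463) = 28.65°

28.6°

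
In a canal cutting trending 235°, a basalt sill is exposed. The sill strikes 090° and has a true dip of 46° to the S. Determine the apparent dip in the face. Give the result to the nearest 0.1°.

30.7°

The strike is 090° and the section trends 235°; the acute angle between them is β = 35°.
tan(apparent dip) = tan 46° · sin 35° = 0.5940
α = arctan(0.5940) = 30.71°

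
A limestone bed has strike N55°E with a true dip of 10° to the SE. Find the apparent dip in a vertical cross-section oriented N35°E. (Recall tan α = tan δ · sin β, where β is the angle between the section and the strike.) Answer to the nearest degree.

3°

Angle between strike (N55°E) and section (N35°E): β = 20°.
tan(apparent dip) = tan 10° · sin 20° = 0.0603
α = arctan(0.0603) = 3.45°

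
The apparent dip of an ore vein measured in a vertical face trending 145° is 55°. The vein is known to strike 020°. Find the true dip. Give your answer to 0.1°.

60.2°

β = acute angle between strike 020° and section 145° = 55°.
tan(true dip) = tan 55° / sin 55° = 1.7434
δ = arctan(1.7434) = 60.16°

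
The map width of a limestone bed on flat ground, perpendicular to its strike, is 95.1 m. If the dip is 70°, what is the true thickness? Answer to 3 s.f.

89.4 m

True thickness t = w · sin(dip) = 95.1 × sin 70°
t = 95.1 × 0.9397 = 89.365 m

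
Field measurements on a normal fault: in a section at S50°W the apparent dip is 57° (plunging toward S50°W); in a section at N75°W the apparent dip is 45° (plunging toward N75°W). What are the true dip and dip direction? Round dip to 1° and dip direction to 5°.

The two traces are lines in the plane: v₁ = (sin 230°·cos 57°, cos 230°·cos 57°, −sin 57°), v₂ = (sin 285°·cos 45°, cos 285°·cos 45°, −sin 45°).
The plane normal is n = v₁ × v₂ ∝ (-0.401, -0.278, 0.315).
True dip = arccos(n_z / |n|) = arccos(0.5430) = 57.1°.
The horizontal component of n points toward azimuth atan2(n_x, n_y) = 235°, the dip direction.

true dip 57°, dip direction 235°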